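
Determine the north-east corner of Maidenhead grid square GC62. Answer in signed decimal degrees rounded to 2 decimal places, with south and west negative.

-67.00, -46.00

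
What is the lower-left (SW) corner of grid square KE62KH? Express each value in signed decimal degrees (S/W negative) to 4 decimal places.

-47.7083, 32.8333

Field K=10, E=4: +10·20° lon, +4·10° lat → SW at lon 20°, lat -50°.
Square 6, 2: +6·2° lon, +2·1° lat → SW at lon 32°, lat -48°.
Subsquare k=10, h=7: +10·0.0833333° lon, +7·0.0416667° lat → SW at lon 32.8333°, lat -47.7083°.
latitude -47.7083, longitude 32.8333.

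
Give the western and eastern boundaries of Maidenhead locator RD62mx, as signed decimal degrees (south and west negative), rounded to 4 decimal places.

Field R=17, D=3: +17·20° lon, +3·10° lat → SW at lon 160°, lat -60°.
Square 6, 2: +6·2° lon, +2·1° lat → SW at lon 172°, lat -58°.
Subsquare m=12, x=23: +12·0.0833333° lon, +23·0.0416667° lat → SW at lon 173°, lat -57.0417°.
Cell spans 0.0833333° lon × 0.0416667° lat.
west 173.0000, east 173.0833.

173.0000, 173.0833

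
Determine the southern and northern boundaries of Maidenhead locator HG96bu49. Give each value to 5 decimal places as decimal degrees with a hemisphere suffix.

23.12917° S, 23.12500° S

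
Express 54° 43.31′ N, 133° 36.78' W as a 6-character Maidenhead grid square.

CO34er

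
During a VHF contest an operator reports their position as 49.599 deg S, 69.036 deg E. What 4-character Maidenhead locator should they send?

ME40

Shift to the Maidenhead origin (180°W, 90°S): lon 249.04, lat 40.40.
Field: lon ⌊249.04/20⌋ = 12 → M; lat ⌊40.40/10⌋ = 4 → E.
Square: lon ⌊9.04/2⌋ = 4; lat ⌊0.40/1⌋ = 0.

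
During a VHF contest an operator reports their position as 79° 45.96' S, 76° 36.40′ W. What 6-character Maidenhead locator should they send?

FB10qf

Shift to the Maidenhead origin (180°W, 90°S): lon 103.3933, lat 10.2340.
Field (20°×10°, letters A–R): 103.3933/20 → 5 → F, 10.2340/10 → 1 → B; chars FB.
Square (2°×1°, digits 0–9): 3.3933/2 → 1, 0.2340/1 → 0; chars 10.
Subsquare (5′×2.5′, letters a–x): 1.3933/0.0833333 → 16 → q, 0.2340/0.0416667 → 5 → f; chars qf.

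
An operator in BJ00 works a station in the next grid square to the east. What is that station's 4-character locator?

BJ10

Longitude square 0; +1 → 1.
The latitude characters are unchanged.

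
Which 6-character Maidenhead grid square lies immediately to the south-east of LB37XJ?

Longitude subsquare x = 23; +1 → 24, wraps to 0 = a, carry into square.
Longitude square 3; +1 → 4.
Latitude subsquare j = 9; −1 → 8 = i.

LB47ai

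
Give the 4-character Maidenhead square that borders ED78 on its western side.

ED68

Longitude square 7; −1 → 6.
The latitude characters are unchanged.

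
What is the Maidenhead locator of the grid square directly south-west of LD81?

LD70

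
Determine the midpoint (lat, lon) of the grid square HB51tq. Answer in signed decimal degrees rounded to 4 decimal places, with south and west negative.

Field H=7, B=1: +7·20° lon, +1·10° lat → SW at lon -40°, lat -80°.
Square 5, 1: +5·2° lon, +1·1° lat → SW at lon -30°, lat -79°.
Subsquare t=19, q=16: +19·0.0833333° lon, +16·0.0416667° lat → SW at lon -28.4167°, lat -78.3333°.
Cell spans 0.0833333° lon × 0.0416667° lat. Centre is SW corner plus half of each.
latitude -78.3125, longitude -28.3750.

-78.3125, -28.3750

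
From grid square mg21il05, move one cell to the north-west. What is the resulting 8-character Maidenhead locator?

Longitude extended square 0; −1 → -1, wraps to 9, carry into subsquare.
Longitude subsquare i = 8; −1 → 7 = h.
Latitude extended square 5; +1 → 6.

MG21hl96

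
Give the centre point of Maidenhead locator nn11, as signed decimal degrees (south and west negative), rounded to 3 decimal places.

Field N=13, N=13: +13·20° lon, +13·10° lat → SW at lon 80°, lat 40°.
Square 1, 1: +1·2° lon, +1·1° lat → SW at lon 82°, lat 41°.
Cell spans 2° lon × 1° lat. Centre is SW corner plus half of each.
latitude 41.500, longitude 83.000.

41.500, 83.000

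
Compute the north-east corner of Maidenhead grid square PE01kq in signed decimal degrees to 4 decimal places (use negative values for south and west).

-48.2917, 120.9167

Field P=15, E=4: +15·20° lon, +4·10° lat → SW at lon 120°, lat -50°.
Square 0, 1: +0·2° lon, +1·1° lat → SW at lon 120°, lat -49°.
Subsquare k=10, q=16: +10·0.0833333° lon, +16·0.0416667° lat → SW at lon 120.833°, lat -48.3333°.
Cell spans 0.0833333° lon × 0.0416667° lat. NE corner is SW corner plus one full cell.
latitude -48.2917, longitude 120.9167.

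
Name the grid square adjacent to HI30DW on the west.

Longitude subsquare d = 3; −1 → 2 = c.
The latitude characters are unchanged.

HI30cw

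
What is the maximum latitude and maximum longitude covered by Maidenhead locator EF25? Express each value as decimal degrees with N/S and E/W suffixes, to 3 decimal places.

Field E=4, F=5: +4·20° lon, +5·10° lat → SW at lon -100°, lat -40°.
Square 2, 5: +2·2° lon, +5·1° lat → SW at lon -96°, lat -35°.
Cell spans 2° lon × 1° lat. NE corner is SW corner plus one full cell.
latitude 34.000° S, longitude 94.000° W.

34.000° S, 94.000° W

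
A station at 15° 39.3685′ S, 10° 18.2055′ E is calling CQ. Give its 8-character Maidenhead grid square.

JH54di62

Offset from 180°W / 90°S: lon 190.30343°, lat 74.34386°.
Field: 190.30343/20 → 9 → J, 74.34386/10 → 7 → H; chars JH.
Square: 10.30343/2 → 5, 4.34386/1 → 4; chars 54.
Subsquare: 0.30343/0.0833333 → 3 → d, 0.34386/0.0416667 → 8 → i; chars di.
Extended square: 0.05343/0.00833333 → 6, 0.01052/0.00416667 → 2; chars 62.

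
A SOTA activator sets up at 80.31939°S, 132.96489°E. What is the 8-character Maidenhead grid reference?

PA69lq53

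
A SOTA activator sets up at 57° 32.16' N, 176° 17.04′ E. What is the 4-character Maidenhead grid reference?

RO87

Add 180° to longitude and 90° to latitude: 356.28, 147.54.
Field: 356.28/20 → 17 → R, 147.54/10 → 14 → O; chars RO.
Square: 16.28/2 → 8, 7.54/1 → 7; chars 87.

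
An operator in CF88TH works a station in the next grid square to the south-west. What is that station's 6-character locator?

Longitude subsquare t = 19; −1 → 18 = s.
Latitude subsquare h = 7; −1 → 6 = g.

CF88sg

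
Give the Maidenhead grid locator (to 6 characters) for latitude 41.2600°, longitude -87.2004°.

Offset from 180°W / 90°S: lon 92.7996°, lat 131.2600°.
Field: lon ⌊92.7996/20⌋ = 4 → E; lat ⌊131.2600/10⌋ = 13 → N.
Square: lon ⌊12.7996/2⌋ = 6; lat ⌊1.2600/1⌋ = 1.
Subsquare: lon ⌊0.7996/0.0833333⌋ = 9 → j; lat ⌊0.2600/0.0416667⌋ = 6 → g.

EN61jg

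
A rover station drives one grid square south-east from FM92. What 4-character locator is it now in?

GM01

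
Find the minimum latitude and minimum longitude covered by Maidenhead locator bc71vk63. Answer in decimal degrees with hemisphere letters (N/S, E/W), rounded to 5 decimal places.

Field B=1, C=2: +1·20° lon, +2·10° lat → SW at lon -160°, lat -70°.
Square 7, 1: +7·2° lon, +1·1° lat → SW at lon -146°, lat -69°.
Subsquare v=21, k=10: +21·0.0833333° lon, +10·0.0416667° lat → SW at lon -144.25°, lat -68.5833°.
Extended square 6, 3: +6·0.00833333° lon, +3·0.00416667° lat → SW at lon -144.2°, lat -68.5708°.
latitude 68.57083° S, longitude 144.20000° W.

68.57083° S, 144.20000° W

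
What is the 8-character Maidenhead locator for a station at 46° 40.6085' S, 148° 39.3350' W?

BE53qh17

Offset from 180°W / 90°S: lon 31.34442°, lat 43.32319°.
Field: 31.34442/20 → 1 → B, 43.32319/10 → 4 → E; chars BE.
Square: 11.34442/2 → 5, 3.32319/1 → 3; chars 53.
Subsquare: 1.34442/0.0833333 → 16 → q, 0.32319/0.0416667 → 7 → h; chars qh.
Extended square: 0.01108/0.00833333 → 1, 0.03152/0.00416667 → 7; chars 17.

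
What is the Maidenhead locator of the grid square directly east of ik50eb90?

IK50fb00

Longitude extended square 9; +1 → 10, wraps to 0, carry into subsquare.
Longitude subsquare e = 4; +1 → 5 = f.
The latitude characters are unchanged.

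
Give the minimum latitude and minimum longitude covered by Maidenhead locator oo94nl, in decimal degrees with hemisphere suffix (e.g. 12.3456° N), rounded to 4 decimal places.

54.4583° N, 119.0833° E

Field O=14, O=14: +14·20° lon, +14·10° lat → SW at lon 100°, lat 50°.
Square 9, 4: +9·2° lon, +4·1° lat → SW at lon 118°, lat 54°.
Subsquare n=13, l=11: +13·0.0833333° lon, +11·0.0416667° lat → SW at lon 119.083°, lat 54.4583°.
latitude 54.4583° N, longitude 119.0833° E.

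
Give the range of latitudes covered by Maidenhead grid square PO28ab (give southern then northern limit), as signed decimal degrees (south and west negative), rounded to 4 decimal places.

58.0417, 58.0833

Field P=15, O=14: +15·20° lon, +14·10° lat → SW at lon 120°, lat 50°.
Square 2, 8: +2·2° lon, +8·1° lat → SW at lon 124°, lat 58°.
Subsquare a=0, b=1: +0·0.0833333° lon, +1·0.0416667° lat → SW at lon 124°, lat 58.0417°.
Cell spans 0.0833333° lon × 0.0416667° lat.
south 58.0417, north 58.0833.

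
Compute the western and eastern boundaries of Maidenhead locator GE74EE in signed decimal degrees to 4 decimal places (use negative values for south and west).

-45.6667, -45.5833

Field G=6, E=4: +6·20° lon, +4·10° lat → SW at lon -60°, lat -50°.
Square 7, 4: +7·2° lon, +4·1° lat → SW at lon -46°, lat -46°.
Subsquare e=4, e=4: +4·0.0833333° lon, +4·0.0416667° lat → SW at lon -45.6667°, lat -45.8333°.
Cell spans 0.0833333° lon × 0.0416667° lat.
west -45.6667, east -45.5833.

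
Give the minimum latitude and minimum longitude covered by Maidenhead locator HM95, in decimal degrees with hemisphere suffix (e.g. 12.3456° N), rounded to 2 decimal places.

35.00° N, 22.00° W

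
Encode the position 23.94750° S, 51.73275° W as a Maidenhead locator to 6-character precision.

GG46db

Shift to the Maidenhead origin (180°W, 90°S): lon 128.2672, lat 66.0525.
Field: lon ⌊128.2672/20⌋ = 6 → G; lat ⌊66.0525/10⌋ = 6 → G.
Square: lon ⌊8.2672/2⌋ = 4; lat ⌊6.0525/1⌋ = 6.
Subsquare: lon ⌊0.2672/0.0833333⌋ = 3 → d; lat ⌊0.0525/0.0416667⌋ = 1 → b.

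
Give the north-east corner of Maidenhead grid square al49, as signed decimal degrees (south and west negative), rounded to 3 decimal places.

30.000, -170.000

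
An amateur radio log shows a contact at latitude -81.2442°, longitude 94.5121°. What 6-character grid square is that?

NA78gs

Shift to the Maidenhead origin (180°W, 90°S): lon 274.5121, lat 8.7558.
Field: lon ⌊274.5121/20⌋ = 13 → N; lat ⌊8.7558/10⌋ = 0 → A.
Square: lon ⌊14.5121/2⌋ = 7; lat ⌊8.7558/1⌋ = 8.
Subsquare: lon ⌊0.5121/0.0833333⌋ = 6 → g; lat ⌊0.7558/0.0416667⌋ = 18 → s.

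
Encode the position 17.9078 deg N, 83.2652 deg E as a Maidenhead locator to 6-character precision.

NK17pv

Shift to the Maidenhead origin (180°W, 90°S): lon 263.2652, lat 107.9078.
Field: 263.2652/20 → 13 → N, 107.9078/10 → 10 → K; chars NK.
Square: 3.2652/2 → 1, 7.9078/1 → 7; chars 17.
Subsquare: 1.2652/0.0833333 → 15 → p, 0.9078/0.0416667 → 21 → v; chars pv.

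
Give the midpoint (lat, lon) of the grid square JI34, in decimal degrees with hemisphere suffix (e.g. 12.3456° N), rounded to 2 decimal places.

5.50° S, 7.00° E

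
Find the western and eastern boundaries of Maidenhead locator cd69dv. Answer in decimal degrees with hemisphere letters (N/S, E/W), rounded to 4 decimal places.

127.7500° W, 127.6667° W

Field C=2, D=3: +2·20° lon, +3·10° lat → SW at lon -140°, lat -60°.
Square 6, 9: +6·2° lon, +9·1° lat → SW at lon -128°, lat -51°.
Subsquare d=3, v=21: +3·0.0833333° lon, +21·0.0416667° lat → SW at lon -127.75°, lat -50.125°.
Cell spans 0.0833333° lon × 0.0416667° lat.
west 127.7500° W, east 127.6667° W.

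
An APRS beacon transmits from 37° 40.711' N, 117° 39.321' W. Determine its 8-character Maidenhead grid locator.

DM17eq12

Add 180° to longitude and 90° to latitude: 62.34465, 127.67852.
Field: 62.34465/20 → 3 → D, 127.67852/10 → 12 → M; chars DM.
Square: 2.34465/2 → 1, 7.67852/1 → 7; chars 17.
Subsquare: 0.34465/0.0833333 → 4 → e, 0.67852/0.0416667 → 16 → q; chars eq.
Extended square: 0.01132/0.00833333 → 1, 0.01185/0.00416667 → 2; chars 12.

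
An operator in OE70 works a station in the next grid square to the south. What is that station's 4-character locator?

Latitude square 0; −1 → -1, wraps to 9, carry into field.
Latitude field E = 4; −1 → 3 = D.
The longitude characters are unchanged.

OD79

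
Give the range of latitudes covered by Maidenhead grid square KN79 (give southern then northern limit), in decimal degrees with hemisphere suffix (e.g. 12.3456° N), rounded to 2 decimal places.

49.00° N, 50.00° N

Field K=10, N=13: +10·20° lon, +13·10° lat → SW at lon 20°, lat 40°.
Square 7, 9: +7·2° lon, +9·1° lat → SW at lon 34°, lat 49°.
Cell spans 2° lon × 1° lat.
south 49.00° N, north 50.00° N.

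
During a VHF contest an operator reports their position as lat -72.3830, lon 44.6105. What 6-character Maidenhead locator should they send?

Offset from 180°W / 90°S: lon 224.6105°, lat 17.6170°.
Field (20°×10°, letters A–R): 224.6105/20 → 11 → L, 17.6170/10 → 1 → B; chars LB.
Square (2°×1°, digits 0–9): 4.6105/2 → 2, 7.6170/1 → 7; chars 27.
Subsquare (5′×2.5′, letters a–x): 0.6105/0.0833333 → 7 → h, 0.6170/0.0416667 → 14 → o; chars ho.

LB27ho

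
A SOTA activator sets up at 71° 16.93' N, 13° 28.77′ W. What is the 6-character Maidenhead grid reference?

IQ31gg

Shift to the Maidenhead origin (180°W, 90°S): lon 166.5205, lat 161.2822.
Field: 166.5205/20 → 8 → I, 161.2822/10 → 16 → Q; chars IQ.
Square: 6.5205/2 → 3, 1.2822/1 → 1; chars 31.
Subsquare: 0.5205/0.0833333 → 6 → g, 0.2822/0.0416667 → 6 → g; chars gg.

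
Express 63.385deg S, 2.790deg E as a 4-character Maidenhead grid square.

Shift to the Maidenhead origin (180°W, 90°S): lon 182.79, lat 26.62.
Field: lon ⌊182.79/20⌋ = 9 → J; lat ⌊26.62/10⌋ = 2 → C.
Square: lon ⌊2.79/2⌋ = 1; lat ⌊6.62/1⌋ = 6.

JC16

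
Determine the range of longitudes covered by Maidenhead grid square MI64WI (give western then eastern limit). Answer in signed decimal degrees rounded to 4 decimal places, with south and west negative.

Field M=12, I=8: +12·20° lon, +8·10° lat → SW at lon 60°, lat -10°.
Square 6, 4: +6·2° lon, +4·1° lat → SW at lon 72°, lat -6°.
Subsquare w=22, i=8: +22·0.0833333° lon, +8·0.0416667° lat → SW at lon 73.8333°, lat -5.66667°.
Cell spans 0.0833333° lon × 0.0416667° lat.
west 73.8333, east 73.9167.

73.8333, 73.9167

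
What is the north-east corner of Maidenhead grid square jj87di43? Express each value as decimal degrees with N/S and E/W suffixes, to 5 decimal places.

7.35000° N, 16.29167° E

Field J=9, J=9: +9·20° lon, +9·10° lat → SW at lon 0°, lat 0°.
Square 8, 7: +8·2° lon, +7·1° lat → SW at lon 16°, lat 7°.
Subsquare d=3, i=8: +3·0.0833333° lon, +8·0.0416667° lat → SW at lon 16.25°, lat 7.33333°.
Extended square 4, 3: +4·0.00833333° lon, +3·0.00416667° lat → SW at lon 16.2833°, lat 7.34583°.
Cell spans 0.00833333° lon × 0.00416667° lat. NE corner is SW corner plus one full cell.
latitude 7.35000° N, longitude 16.29167° E.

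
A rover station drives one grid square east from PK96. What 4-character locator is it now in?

QK06

Longitude square 9; +1 → 10, wraps to 0, carry into field.
Longitude field P = 15; +1 → 16 = Q.
The latitude characters are unchanged.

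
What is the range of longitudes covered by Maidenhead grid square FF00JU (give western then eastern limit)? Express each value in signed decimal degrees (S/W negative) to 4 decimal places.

Field F=5, F=5: +5·20° lon, +5·10° lat → SW at lon -80°, lat -40°.
Square 0, 0: +0·2° lon, +0·1° lat → SW at lon -80°, lat -40°.
Subsquare j=9, u=20: +9·0.0833333° lon, +20·0.0416667° lat → SW at lon -79.25°, lat -39.1667°.
Cell spans 0.0833333° lon × 0.0416667° lat.
west -79.2500, east -79.1667.

-79.2500, -79.1667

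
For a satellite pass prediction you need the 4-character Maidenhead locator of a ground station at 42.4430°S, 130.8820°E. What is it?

Offset from 180°W / 90°S: lon 310.88°, lat 47.56°.
Field: lon ⌊310.88/20⌋ = 15 → P; lat ⌊47.56/10⌋ = 4 → E.
Square: lon ⌊10.88/2⌋ = 5; lat ⌊7.56/1⌋ = 7.

PE57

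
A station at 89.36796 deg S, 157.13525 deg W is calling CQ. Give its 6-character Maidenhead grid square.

BA10kp

Shift to the Maidenhead origin (180°W, 90°S): lon 22.8647, lat 0.6320.
Field (20°×10°, letters A–R): lon ⌊22.8647/20⌋ = 1 → B; lat ⌊0.6320/10⌋ = 0 → A.
Square (2°×1°, digits 0–9): lon ⌊2.8647/2⌋ = 1; lat ⌊0.6320/1⌋ = 0.
Subsquare (5′×2.5′, letters a–x): lon ⌊0.8647/0.0833333⌋ = 10 → k; lat ⌊0.6320/0.0416667⌋ = 15 → p.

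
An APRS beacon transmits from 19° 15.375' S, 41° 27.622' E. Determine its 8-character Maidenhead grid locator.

Offset from 180°W / 90°S: lon 221.46037°, lat 70.74375°.
Field: lon ⌊221.46037/20⌋ = 11 → L; lat ⌊70.74375/10⌋ = 7 → H.
Square: lon ⌊1.46037/2⌋ = 0; lat ⌊0.74375/1⌋ = 0.
Subsquare: lon ⌊1.46037/0.0833333⌋ = 17 → r; lat ⌊0.74375/0.0416667⌋ = 17 → r.
Extended square: lon ⌊0.04370/0.00833333⌋ = 5; lat ⌊0.03542/0.00416667⌋ = 8.

LH00rr58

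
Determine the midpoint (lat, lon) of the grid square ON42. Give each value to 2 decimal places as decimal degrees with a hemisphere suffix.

Field O=14, N=13: +14·20° lon, +13·10° lat → SW at lon 100°, lat 40°.
Square 4, 2: +4·2° lon, +2·1° lat → SW at lon 108°, lat 42°.
Cell spans 2° lon × 1° lat. Centre is SW corner plus half of each.
latitude 42.50° N, longitude 109.00° E.

42.50° N, 109.00° E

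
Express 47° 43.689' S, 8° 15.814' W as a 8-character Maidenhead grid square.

IE52ug85

Offset from 180°W / 90°S: lon 171.73643°, lat 42.27185°.
Field: 171.73643/20 → 8 → I, 42.27185/10 → 4 → E; chars IE.
Square: 11.73643/2 → 5, 2.27185/1 → 2; chars 52.
Subsquare: 1.73643/0.0833333 → 20 → u, 0.27185/0.0416667 → 6 → g; chars ug.
Extended square: 0.06977/0.00833333 → 8, 0.02185/0.00416667 → 5; chars 85.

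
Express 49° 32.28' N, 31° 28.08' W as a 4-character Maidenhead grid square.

HN49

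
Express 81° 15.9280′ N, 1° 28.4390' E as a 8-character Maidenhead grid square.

JR01rg63

Add 180° to longitude and 90° to latitude: 181.47398, 171.26547.
Field: 181.47398/20 → 9 → J, 171.26547/10 → 17 → R; chars JR.
Square: 1.47398/2 → 0, 1.26547/1 → 1; chars 01.
Subsquare: 1.47398/0.0833333 → 17 → r, 0.26547/0.0416667 → 6 → g; chars rg.
Extended square: 0.05732/0.00833333 → 6, 0.01547/0.00416667 → 3; chars 63.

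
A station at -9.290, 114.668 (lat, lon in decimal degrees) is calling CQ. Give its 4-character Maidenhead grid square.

OI70

Add 180° to longitude and 90° to latitude: 294.67, 80.71.
Field: lon ⌊294.67/20⌋ = 14 → O; lat ⌊80.71/10⌋ = 8 → I.
Square: lon ⌊14.67/2⌋ = 7; lat ⌊0.71/1⌋ = 0.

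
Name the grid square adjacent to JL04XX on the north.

Latitude subsquare x = 23; +1 → 24, wraps to 0 = a, carry into square.
Latitude square 4; +1 → 5.
The longitude characters are unchanged.

JL05xa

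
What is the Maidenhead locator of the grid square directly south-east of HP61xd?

Longitude subsquare x = 23; +1 → 24, wraps to 0 = a, carry into square.
Longitude square 6; +1 → 7.
Latitude subsquare d = 3; −1 → 2 = c.

HP71ac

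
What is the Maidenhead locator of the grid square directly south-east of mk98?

NK07

Longitude square 9; +1 → 10, wraps to 0, carry into field.
Longitude field M = 12; +1 → 13 = N.
Latitude square 8; −1 → 7.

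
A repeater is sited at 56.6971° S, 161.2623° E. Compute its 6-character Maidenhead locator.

Shift to the Maidenhead origin (180°W, 90°S): lon 341.2623, lat 33.3029.
Field: 341.2623/20 → 17 → R, 33.3029/10 → 3 → D; chars RD.
Square: 1.2623/2 → 0, 3.3029/1 → 3; chars 03.
Subsquare: 1.2623/0.0833333 → 15 → p, 0.3029/0.0416667 → 7 → h; chars ph.

RD03ph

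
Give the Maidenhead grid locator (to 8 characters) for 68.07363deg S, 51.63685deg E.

Add 180° to longitude and 90° to latitude: 231.63685, 21.92637.
Field: 231.63685/20 → 11 → L, 21.92637/10 → 2 → C; chars LC.
Square: 11.63685/2 → 5, 1.92637/1 → 1; chars 51.
Subsquare: 1.63685/0.0833333 → 19 → t, 0.92637/0.0416667 → 22 → w; chars tw.
Extended square: 0.05352/0.00833333 → 6, 0.00970/0.00416667 → 2; chars 62.

LC51tw62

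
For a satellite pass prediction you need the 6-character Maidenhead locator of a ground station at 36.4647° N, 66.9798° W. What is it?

FM66ml

Offset from 180°W / 90°S: lon 113.0202°, lat 126.4647°.
Field: lon ⌊113.0202/20⌋ = 5 → F; lat ⌊126.4647/10⌋ = 12 → M.
Square: lon ⌊13.0202/2⌋ = 6; lat ⌊6.4647/1⌋ = 6.
Subsquare: lon ⌊1.0202/0.0833333⌋ = 12 → m; lat ⌊0.4647/0.0416667⌋ = 11 → l.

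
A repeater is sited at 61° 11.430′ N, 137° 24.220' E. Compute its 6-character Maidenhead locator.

PP81qe

Offset from 180°W / 90°S: lon 317.4037°, lat 151.1905°.
Field (20°×10°, letters A–R): lon ⌊317.4037/20⌋ = 15 → P; lat ⌊151.1905/10⌋ = 15 → P.
Square (2°×1°, digits 0–9): lon ⌊17.4037/2⌋ = 8; lat ⌊1.1905/1⌋ = 1.
Subsquare (5′×2.5′, letters a–x): lon ⌊1.4037/0.0833333⌋ = 16 → q; lat ⌊0.1905/0.0416667⌋ = 4 → e.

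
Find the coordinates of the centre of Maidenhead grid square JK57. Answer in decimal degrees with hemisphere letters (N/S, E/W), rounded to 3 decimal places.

Field J=9, K=10: +9·20° lon, +10·10° lat → SW at lon 0°, lat 10°.
Square 5, 7: +5·2° lon, +7·1° lat → SW at lon 10°, lat 17°.
Cell spans 2° lon × 1° lat. Centre is SW corner plus half of each.
latitude 17.500° N, longitude 11.000° E.

17.500° N, 11.000° E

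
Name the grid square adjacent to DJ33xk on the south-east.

DJ43aj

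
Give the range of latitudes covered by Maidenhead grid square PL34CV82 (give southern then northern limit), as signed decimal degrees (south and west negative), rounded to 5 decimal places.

Field P=15, L=11: +15·20° lon, +11·10° lat → SW at lon 120°, lat 20°.
Square 3, 4: +3·2° lon, +4·1° lat → SW at lon 126°, lat 24°.
Subsquare c=2, v=21: +2·0.0833333° lon, +21·0.0416667° lat → SW at lon 126.167°, lat 24.875°.
Extended square 8, 2: +8·0.00833333° lon, +2·0.00416667° lat → SW at lon 126.233°, lat 24.8833°.
Cell spans 0.00833333° lon × 0.00416667° lat.
south 24.88333, north 24.88750.

24.88333, 24.88750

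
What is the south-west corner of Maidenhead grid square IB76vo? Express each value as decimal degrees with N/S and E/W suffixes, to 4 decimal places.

73.4167° S, 4.2500° W

Field I=8, B=1: +8·20° lon, +1·10° lat → SW at lon -20°, lat -80°.
Square 7, 6: +7·2° lon, +6·1° lat → SW at lon -6°, lat -74°.
Subsquare v=21, o=14: +21·0.0833333° lon, +14·0.0416667° lat → SW at lon -4.25°, lat -73.4167°.
latitude 73.4167° S, longitude 4.2500° W.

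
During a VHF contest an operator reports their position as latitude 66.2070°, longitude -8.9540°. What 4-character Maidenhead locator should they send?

Offset from 180°W / 90°S: lon 171.05°, lat 156.21°.
Field: lon ⌊171.05/20⌋ = 8 → I; lat ⌊156.21/10⌋ = 15 → P.
Square: lon ⌊11.05/2⌋ = 5; lat ⌊6.21/1⌋ = 6.

IP56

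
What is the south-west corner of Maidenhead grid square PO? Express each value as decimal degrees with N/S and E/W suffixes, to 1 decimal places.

50.0° N, 120.0° E

Field P=15, O=14: +15·20° lon, +14·10° lat → SW at lon 120°, lat 50°.
latitude 50.0° N, longitude 120.0° E.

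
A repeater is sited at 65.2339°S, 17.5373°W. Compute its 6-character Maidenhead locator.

IC14fs

Add 180° to longitude and 90° to latitude: 162.4627, 24.7661.
Field: 162.4627/20 → 8 → I, 24.7661/10 → 2 → C; chars IC.
Square: 2.4627/2 → 1, 4.7661/1 → 4; chars 14.
Subsquare: 0.4627/0.0833333 → 5 → f, 0.7661/0.0416667 → 18 → s; chars fs.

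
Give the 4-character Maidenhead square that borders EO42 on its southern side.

EO41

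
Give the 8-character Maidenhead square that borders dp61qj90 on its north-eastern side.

Longitude extended square 9; +1 → 10, wraps to 0, carry into subsquare.
Longitude subsquare q = 16; +1 → 17 = r.
Latitude extended square 0; +1 → 1.

DP61rj01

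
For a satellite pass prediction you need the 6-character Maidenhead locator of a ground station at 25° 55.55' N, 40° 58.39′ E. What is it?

LL05lw

Offset from 180°W / 90°S: lon 220.9732°, lat 115.9258°.
Field (20°×10°, letters A–R): lon ⌊220.9732/20⌋ = 11 → L; lat ⌊115.9258/10⌋ = 11 → L.
Square (2°×1°, digits 0–9): lon ⌊0.9732/2⌋ = 0; lat ⌊5.9258/1⌋ = 5.
Subsquare (5′×2.5′, letters a–x): lon ⌊0.9732/0.0833333⌋ = 11 → l; lat ⌊0.9258/0.0416667⌋ = 22 → w.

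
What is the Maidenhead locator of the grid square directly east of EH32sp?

Longitude subsquare s = 18; +1 → 19 = t.
The latitude characters are unchanged.

EH32tp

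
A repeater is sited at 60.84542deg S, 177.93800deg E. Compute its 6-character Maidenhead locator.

Shift to the Maidenhead origin (180°W, 90°S): lon 357.9380, lat 29.1546.
Field: lon ⌊357.9380/20⌋ = 17 → R; lat ⌊29.1546/10⌋ = 2 → C.
Square: lon ⌊17.9380/2⌋ = 8; lat ⌊9.1546/1⌋ = 9.
Subsquare: lon ⌊1.9380/0.0833333⌋ = 23 → x; lat ⌊0.1546/0.0416667⌋ = 3 → d.

RC89xd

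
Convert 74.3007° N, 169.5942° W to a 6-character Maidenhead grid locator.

AQ54eh

Shift to the Maidenhead origin (180°W, 90°S): lon 10.4058, lat 164.3007.
Field (20°×10°, letters A–R): 10.4058/20 → 0 → A, 164.3007/10 → 16 → Q; chars AQ.
Square (2°×1°, digits 0–9): 10.4058/2 → 5, 4.3007/1 → 4; chars 54.
Subsquare (5′×2.5′, letters a–x): 0.4058/0.0833333 → 4 → e, 0.3007/0.0416667 → 7 → h; chars eh.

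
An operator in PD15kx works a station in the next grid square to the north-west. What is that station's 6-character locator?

PD16ja

Longitude subsquare k = 10; −1 → 9 = j.
Latitude subsquare x = 23; +1 → 24, wraps to 0 = a, carry into square.
Latitude square 5; +1 → 6.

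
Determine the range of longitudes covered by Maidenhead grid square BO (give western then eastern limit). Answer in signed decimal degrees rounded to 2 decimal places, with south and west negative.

Field B=1, O=14: +1·20° lon, +14·10° lat → SW at lon -160°, lat 50°.
Cell spans 20° lon × 10° lat.
west -160.00, east -140.00.

-160.00, -140.00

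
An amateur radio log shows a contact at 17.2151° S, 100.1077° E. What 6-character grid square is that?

Offset from 180°W / 90°S: lon 280.1077°, lat 72.7849°.
Field: 280.1077/20 → 14 → O, 72.7849/10 → 7 → H; chars OH.
Square: 0.1077/2 → 0, 2.7849/1 → 2; chars 02.
Subsquare: 0.1077/0.0833333 → 1 → b, 0.7849/0.0416667 → 18 → s; chars bs.

OH02bs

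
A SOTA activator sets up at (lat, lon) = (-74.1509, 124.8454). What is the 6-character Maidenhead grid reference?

PB25ku

Add 180° to longitude and 90° to latitude: 304.8454, 15.8491.
Field: lon ⌊304.8454/20⌋ = 15 → P; lat ⌊15.8491/10⌋ = 1 → B.
Square: lon ⌊4.8454/2⌋ = 2; lat ⌊5.8491/1⌋ = 5.
Subsquare: lon ⌊0.8454/0.0833333⌋ = 10 → k; lat ⌊0.8491/0.0416667⌋ = 20 → u.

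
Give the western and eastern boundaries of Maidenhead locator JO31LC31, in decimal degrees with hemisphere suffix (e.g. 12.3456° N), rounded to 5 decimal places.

6.94167° E, 6.95000° E

Field J=9, O=14: +9·20° lon, +14·10° lat → SW at lon 0°, lat 50°.
Square 3, 1: +3·2° lon, +1·1° lat → SW at lon 6°, lat 51°.
Subsquare l=11, c=2: +11·0.0833333° lon, +2·0.0416667° lat → SW at lon 6.91667°, lat 51.0833°.
Extended square 3, 1: +3·0.00833333° lon, +1·0.00416667° lat → SW at lon 6.94167°, lat 51.0875°.
Cell spans 0.00833333° lon × 0.00416667° lat.
west 6.94167° E, east 6.95000° E.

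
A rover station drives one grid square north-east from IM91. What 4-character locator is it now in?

JM02

Longitude square 9; +1 → 10, wraps to 0, carry into field.
Longitude field I = 8; +1 → 9 = J.
Latitude square 1; +1 → 2.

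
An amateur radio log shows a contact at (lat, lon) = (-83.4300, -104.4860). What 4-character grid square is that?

Add 180° to longitude and 90° to latitude: 75.51, 6.57.
Field (20°×10°, letters A–R): lon ⌊75.51/20⌋ = 3 → D; lat ⌊6.57/10⌋ = 0 → A.
Square (2°×1°, digits 0–9): lon ⌊15.51/2⌋ = 7; lat ⌊6.57/1⌋ = 6.

DA76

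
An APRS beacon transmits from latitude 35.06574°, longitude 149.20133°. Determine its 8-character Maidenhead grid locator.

QM45ob45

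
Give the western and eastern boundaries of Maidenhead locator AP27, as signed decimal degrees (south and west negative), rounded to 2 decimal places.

-176.00, -174.00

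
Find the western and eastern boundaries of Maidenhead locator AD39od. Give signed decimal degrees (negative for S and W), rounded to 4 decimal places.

-172.8333, -172.7500

Field A=0, D=3: +0·20° lon, +3·10° lat → SW at lon -180°, lat -60°.
Square 3, 9: +3·2° lon, +9·1° lat → SW at lon -174°, lat -51°.
Subsquare o=14, d=3: +14·0.0833333° lon, +3·0.0416667° lat → SW at lon -172.833°, lat -50.875°.
Cell spans 0.0833333° lon × 0.0416667° lat.
west -172.8333, east -172.7500.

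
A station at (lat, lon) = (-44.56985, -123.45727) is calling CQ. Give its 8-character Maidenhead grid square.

CE85gk53

Shift to the Maidenhead origin (180°W, 90°S): lon 56.54273, lat 45.43015.
Field (20°×10°, letters A–R): lon ⌊56.54273/20⌋ = 2 → C; lat ⌊45.43015/10⌋ = 4 → E.
Square (2°×1°, digits 0–9): lon ⌊16.54273/2⌋ = 8; lat ⌊5.43015/1⌋ = 5.
Subsquare (5′×2.5′, letters a–x): lon ⌊0.54273/0.0833333⌋ = 6 → g; lat ⌊0.43015/0.0416667⌋ = 10 → k.
Extended square (30″×15″, digits 0–9): lon ⌊0.04273/0.00833333⌋ = 5; lat ⌊0.01348/0.00416667⌋ = 3.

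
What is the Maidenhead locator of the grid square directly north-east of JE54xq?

Longitude subsquare x = 23; +1 → 24, wraps to 0 = a, carry into square.
Longitude square 5; +1 → 6.
Latitude subsquare q = 16; +1 → 17 = r.

JE64ar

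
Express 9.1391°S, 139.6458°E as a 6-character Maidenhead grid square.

PI90tu

Add 180° to longitude and 90° to latitude: 319.6458, 80.8609.
Field: lon ⌊319.6458/20⌋ = 15 → P; lat ⌊80.8609/10⌋ = 8 → I.
Square: lon ⌊19.6458/2⌋ = 9; lat ⌊0.8609/1⌋ = 0.
Subsquare: lon ⌊1.6458/0.0833333⌋ = 19 → t; lat ⌊0.8609/0.0416667⌋ = 20 → u.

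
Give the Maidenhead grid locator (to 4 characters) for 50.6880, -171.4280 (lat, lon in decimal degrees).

AO40

Shift to the Maidenhead origin (180°W, 90°S): lon 8.57, lat 140.69.
Field: lon ⌊8.57/20⌋ = 0 → A; lat ⌊140.69/10⌋ = 14 → O.
Square: lon ⌊8.57/2⌋ = 4; lat ⌊0.69/1⌋ = 0.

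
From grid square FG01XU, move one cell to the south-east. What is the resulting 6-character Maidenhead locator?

FG11at

Longitude subsquare x = 23; +1 → 24, wraps to 0 = a, carry into square.
Longitude square 0; +1 → 1.
Latitude subsquare u = 20; −1 → 19 = t.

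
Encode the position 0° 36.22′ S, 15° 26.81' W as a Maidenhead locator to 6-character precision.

Shift to the Maidenhead origin (180°W, 90°S): lon 164.5532, lat 89.3963.
Field (20°×10°, letters A–R): lon ⌊164.5532/20⌋ = 8 → I; lat ⌊89.3963/10⌋ = 8 → I.
Square (2°×1°, digits 0–9): lon ⌊4.5532/2⌋ = 2; lat ⌊9.3963/1⌋ = 9.
Subsquare (5′×2.5′, letters a–x): lon ⌊0.5532/0.0833333⌋ = 6 → g; lat ⌊0.3963/0.0416667⌋ = 9 → j.

II29gj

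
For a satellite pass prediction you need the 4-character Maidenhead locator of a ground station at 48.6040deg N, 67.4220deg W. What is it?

Add 180° to longitude and 90° to latitude: 112.58, 138.60.
Field: 112.58/20 → 5 → F, 138.60/10 → 13 → N; chars FN.
Square: 12.58/2 → 6, 8.60/1 → 8; chars 68.

FN68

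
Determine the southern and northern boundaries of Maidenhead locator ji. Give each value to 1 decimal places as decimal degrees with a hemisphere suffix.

10.0° S, 0.0° N

Field J=9, I=8: +9·20° lon, +8·10° lat → SW at lon 0°, lat -10°.
Cell spans 20° lon × 10° lat.
south 10.0° S, north 0.0° N.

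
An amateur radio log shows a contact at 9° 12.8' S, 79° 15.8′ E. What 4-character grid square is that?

Offset from 180°W / 90°S: lon 259.26°, lat 80.79°.
Field: lon ⌊259.26/20⌋ = 12 → M; lat ⌊80.79/10⌋ = 8 → I.
Square: lon ⌊19.26/2⌋ = 9; lat ⌊0.79/1⌋ = 0.

MI90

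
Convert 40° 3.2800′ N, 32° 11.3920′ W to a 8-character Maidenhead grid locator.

Add 180° to longitude and 90° to latitude: 147.81013, 130.05467.
Field: lon ⌊147.81013/20⌋ = 7 → H; lat ⌊130.05467/10⌋ = 13 → N.
Square: lon ⌊7.81013/2⌋ = 3; lat ⌊0.05467/1⌋ = 0.
Subsquare: lon ⌊1.81013/0.0833333⌋ = 21 → v; lat ⌊0.05467/0.0416667⌋ = 1 → b.
Extended square: lon ⌊0.06013/0.00833333⌋ = 7; lat ⌊0.01300/0.00416667⌋ = 3.

HN30vb73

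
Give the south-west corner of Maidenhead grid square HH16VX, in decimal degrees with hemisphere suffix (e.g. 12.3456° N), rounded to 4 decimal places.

Field H=7, H=7: +7·20° lon, +7·10° lat → SW at lon -40°, lat -20°.
Square 1, 6: +1·2° lon, +6·1° lat → SW at lon -38°, lat -14°.
Subsquare v=21, x=23: +21·0.0833333° lon, +23·0.0416667° lat → SW at lon -36.25°, lat -13.0417°.
latitude 13.0417° S, longitude 36.2500° W.

13.0417° S, 36.2500° W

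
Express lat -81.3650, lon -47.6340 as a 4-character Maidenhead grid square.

GA68

Shift to the Maidenhead origin (180°W, 90°S): lon 132.37, lat 8.64.
Field (20°×10°, letters A–R): 132.37/20 → 6 → G, 8.64/10 → 0 → A; chars GA.
Square (2°×1°, digits 0–9): 12.37/2 → 6, 8.64/1 → 8; chars 68.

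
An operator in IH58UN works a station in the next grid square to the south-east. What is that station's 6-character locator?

IH58vm

Longitude subsquare u = 20; +1 → 21 = v.
Latitude subsquare n = 13; −1 → 12 = m.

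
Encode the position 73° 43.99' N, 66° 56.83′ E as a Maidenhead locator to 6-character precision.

MQ33lr

Offset from 180°W / 90°S: lon 246.9472°, lat 163.7332°.
Field (20°×10°, letters A–R): lon ⌊246.9472/20⌋ = 12 → M; lat ⌊163.7332/10⌋ = 16 → Q.
Square (2°×1°, digits 0–9): lon ⌊6.9472/2⌋ = 3; lat ⌊3.7332/1⌋ = 3.
Subsquare (5′×2.5′, letters a–x): lon ⌊0.9472/0.0833333⌋ = 11 → l; lat ⌊0.7332/0.0416667⌋ = 17 → r.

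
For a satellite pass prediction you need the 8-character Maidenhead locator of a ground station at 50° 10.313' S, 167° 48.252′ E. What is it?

RD39vt68

Shift to the Maidenhead origin (180°W, 90°S): lon 347.80420, lat 39.82812.
Field: lon ⌊347.80420/20⌋ = 17 → R; lat ⌊39.82812/10⌋ = 3 → D.
Square: lon ⌊7.80420/2⌋ = 3; lat ⌊9.82812/1⌋ = 9.
Subsquare: lon ⌊1.80420/0.0833333⌋ = 21 → v; lat ⌊0.82812/0.0416667⌋ = 19 → t.
Extended square: lon ⌊0.05420/0.00833333⌋ = 6; lat ⌊0.03645/0.00416667⌋ = 8.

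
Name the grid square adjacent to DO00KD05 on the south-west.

Longitude extended square 0; −1 → -1, wraps to 9, carry into subsquare.
Longitude subsquare k = 10; −1 → 9 = j.
Latitude extended square 5; −1 → 4.

DO00jd94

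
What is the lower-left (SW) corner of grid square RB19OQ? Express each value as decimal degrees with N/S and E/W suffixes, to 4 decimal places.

70.3333° S, 163.1667° E

Field R=17, B=1: +17·20° lon, +1·10° lat → SW at lon 160°, lat -80°.
Square 1, 9: +1·2° lon, +9·1° lat → SW at lon 162°, lat -71°.
Subsquare o=14, q=16: +14·0.0833333° lon, +16·0.0416667° lat → SW at lon 163.167°, lat -70.3333°.
latitude 70.3333° S, longitude 163.1667° E.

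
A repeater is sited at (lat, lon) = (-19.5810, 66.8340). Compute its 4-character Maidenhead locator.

Offset from 180°W / 90°S: lon 246.83°, lat 70.42°.
Field: lon ⌊246.83/20⌋ = 12 → M; lat ⌊70.42/10⌋ = 7 → H.
Square: lon ⌊6.83/2⌋ = 3; lat ⌊0.42/1⌋ = 0.

MH30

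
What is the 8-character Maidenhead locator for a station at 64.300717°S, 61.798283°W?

FC95cq47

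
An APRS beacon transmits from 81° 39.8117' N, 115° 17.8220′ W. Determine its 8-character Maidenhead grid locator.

DR21ip49

Shift to the Maidenhead origin (180°W, 90°S): lon 64.70297, lat 171.66353.
Field (20°×10°, letters A–R): 64.70297/20 → 3 → D, 171.66353/10 → 17 → R; chars DR.
Square (2°×1°, digits 0–9): 4.70297/2 → 2, 1.66353/1 → 1; chars 21.
Subsquare (5′×2.5′, letters a–x): 0.70297/0.0833333 → 8 → i, 0.66353/0.0416667 → 15 → p; chars ip.
Extended square (30″×15″, digits 0–9): 0.03630/0.00833333 → 4, 0.03853/0.00416667 → 9; chars 49.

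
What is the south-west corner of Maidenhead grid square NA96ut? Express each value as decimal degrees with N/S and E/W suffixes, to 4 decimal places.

83.2083° S, 99.6667° E

Field N=13, A=0: +13·20° lon, +0·10° lat → SW at lon 80°, lat -90°.
Square 9, 6: +9·2° lon, +6·1° lat → SW at lon 98°, lat -84°.
Subsquare u=20, t=19: +20·0.0833333° lon, +19·0.0416667° lat → SW at lon 99.6667°, lat -83.2083°.
latitude 83.2083° S, longitude 99.6667° E.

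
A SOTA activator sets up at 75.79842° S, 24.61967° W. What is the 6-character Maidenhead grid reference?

Add 180° to longitude and 90° to latitude: 155.3803, 14.2016.
Field: lon ⌊155.3803/20⌋ = 7 → H; lat ⌊14.2016/10⌋ = 1 → B.
Square: lon ⌊15.3803/2⌋ = 7; lat ⌊4.2016/1⌋ = 4.
Subsquare: lon ⌊1.3803/0.0833333⌋ = 16 → q; lat ⌊0.2016/0.0416667⌋ = 4 → e.

HB74qe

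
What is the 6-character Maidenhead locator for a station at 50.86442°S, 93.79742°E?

Offset from 180°W / 90°S: lon 273.7974°, lat 39.1356°.
Field (20°×10°, letters A–R): 273.7974/20 → 13 → N, 39.1356/10 → 3 → D; chars ND.
Square (2°×1°, digits 0–9): 13.7974/2 → 6, 9.1356/1 → 9; chars 69.
Subsquare (5′×2.5′, letters a–x): 1.7974/0.0833333 → 21 → v, 0.1356/0.0416667 → 3 → d; chars vd.

ND69vd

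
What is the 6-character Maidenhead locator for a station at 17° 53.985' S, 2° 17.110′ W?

IH82uc

Shift to the Maidenhead origin (180°W, 90°S): lon 177.7148, lat 72.1003.
Field: lon ⌊177.7148/20⌋ = 8 → I; lat ⌊72.1003/10⌋ = 7 → H.
Square: lon ⌊17.7148/2⌋ = 8; lat ⌊2.1003/1⌋ = 2.
Subsquare: lon ⌊1.7148/0.0833333⌋ = 20 → u; lat ⌊0.1003/0.0416667⌋ = 2 → c.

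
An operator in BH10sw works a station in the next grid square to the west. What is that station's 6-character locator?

Longitude subsquare s = 18; −1 → 17 = r.
The latitude characters are unchanged.

BH10rw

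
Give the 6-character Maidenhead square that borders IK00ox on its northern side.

Latitude subsquare x = 23; +1 → 24, wraps to 0 = a, carry into square.
Latitude square 0; +1 → 1.
The longitude characters are unchanged.

IK01oa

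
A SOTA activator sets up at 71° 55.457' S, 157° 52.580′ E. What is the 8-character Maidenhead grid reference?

QB88wb58

Shift to the Maidenhead origin (180°W, 90°S): lon 337.87633, lat 18.07572.
Field: lon ⌊337.87633/20⌋ = 16 → Q; lat ⌊18.07572/10⌋ = 1 → B.
Square: lon ⌊17.87633/2⌋ = 8; lat ⌊8.07572/1⌋ = 8.
Subsquare: lon ⌊1.87633/0.0833333⌋ = 22 → w; lat ⌊0.07572/0.0416667⌋ = 1 → b.
Extended square: lon ⌊0.04300/0.00833333⌋ = 5; lat ⌊0.03405/0.00416667⌋ = 8.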